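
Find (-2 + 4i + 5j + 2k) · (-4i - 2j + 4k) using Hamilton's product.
18 + 32i - 20j + 4k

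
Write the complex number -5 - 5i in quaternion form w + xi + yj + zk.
-5 - 5i + 0j + 0k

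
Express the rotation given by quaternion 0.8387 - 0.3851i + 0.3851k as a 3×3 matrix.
[[0.7034, -0.646, -0.2966], [0.646, 0.4068, 0.646], [-0.2966, -0.646, 0.7034]]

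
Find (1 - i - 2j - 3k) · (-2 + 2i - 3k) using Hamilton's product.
-9 + 10i - 5j + 7k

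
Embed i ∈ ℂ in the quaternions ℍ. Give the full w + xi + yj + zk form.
0 + i + 0j + 0k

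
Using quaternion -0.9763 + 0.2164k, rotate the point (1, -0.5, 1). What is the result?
(0.695, -0.876, 1)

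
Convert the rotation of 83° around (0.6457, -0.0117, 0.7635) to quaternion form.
0.749 + 0.4279i - 0.0078j + 0.5059k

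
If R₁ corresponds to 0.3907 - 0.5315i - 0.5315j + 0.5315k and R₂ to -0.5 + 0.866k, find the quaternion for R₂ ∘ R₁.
-0.6556 + 0.726i - 0.1945j + 0.0726k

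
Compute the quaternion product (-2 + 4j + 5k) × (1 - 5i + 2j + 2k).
-20 + 8i - 25j + 21k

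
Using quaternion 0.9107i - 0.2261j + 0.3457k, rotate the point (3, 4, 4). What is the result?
(2.848, -5.452, -1.78)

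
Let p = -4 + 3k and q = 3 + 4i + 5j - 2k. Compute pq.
-6 - 31i - 8j + 17k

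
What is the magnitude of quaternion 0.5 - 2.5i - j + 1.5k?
3.122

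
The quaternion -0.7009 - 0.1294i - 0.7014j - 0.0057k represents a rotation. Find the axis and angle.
axis = (-0.1814, -0.9834, -0.008), θ = 269°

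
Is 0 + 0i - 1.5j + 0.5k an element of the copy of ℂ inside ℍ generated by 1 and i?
No. The quaternion -1.5j + 0.5k has j-coefficient y = -1.5 and k-coefficient z = 0.5, not both zero, so it does not lie in the complex subalgebra spanned by 1 and i.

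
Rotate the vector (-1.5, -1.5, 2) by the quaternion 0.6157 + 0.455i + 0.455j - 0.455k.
(-1.427, -1.987, 1.586)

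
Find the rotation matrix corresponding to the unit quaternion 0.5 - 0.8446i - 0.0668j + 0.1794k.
[[0.9267, -0.0666, -0.3698], [0.2922, -0.4911, 0.8206], [-0.2362, -0.8686, -0.4356]]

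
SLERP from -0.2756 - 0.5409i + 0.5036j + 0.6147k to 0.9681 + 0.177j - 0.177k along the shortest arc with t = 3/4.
-0.9184 - 0.1776i + 0.014j + 0.3532k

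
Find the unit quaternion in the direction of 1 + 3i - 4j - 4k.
0.1543 + 0.4629i - 0.6172j - 0.6172k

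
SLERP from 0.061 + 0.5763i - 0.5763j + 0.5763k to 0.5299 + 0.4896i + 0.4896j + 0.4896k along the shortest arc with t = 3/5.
0.4116 + 0.643i + 0.0605j + 0.643k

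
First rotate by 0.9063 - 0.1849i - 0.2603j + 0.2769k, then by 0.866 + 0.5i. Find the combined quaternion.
0.8773 + 0.293i - 0.3639j + 0.1096k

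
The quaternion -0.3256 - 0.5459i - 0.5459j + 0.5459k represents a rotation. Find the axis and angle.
axis = (-√3/3, -√3/3, √3/3), θ = 218°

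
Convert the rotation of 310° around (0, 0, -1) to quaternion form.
-0.9063 - 0.4226k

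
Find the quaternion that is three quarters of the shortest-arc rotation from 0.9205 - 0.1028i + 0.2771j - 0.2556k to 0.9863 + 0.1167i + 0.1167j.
0.9831 + 0.0622i + 0.1593j - 0.0654k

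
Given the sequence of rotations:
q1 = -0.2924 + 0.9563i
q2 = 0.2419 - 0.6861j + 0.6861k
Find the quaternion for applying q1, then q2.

q2 · q1 = -0.0707 + 0.2313i + 0.8567j + 0.4555k
-0.0707 + 0.2313i + 0.8567j + 0.4555k


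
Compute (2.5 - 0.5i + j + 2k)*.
2.5 + 0.5i - j - 2k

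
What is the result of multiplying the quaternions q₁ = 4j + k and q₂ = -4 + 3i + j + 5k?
-9 + 19i - 13j - 16k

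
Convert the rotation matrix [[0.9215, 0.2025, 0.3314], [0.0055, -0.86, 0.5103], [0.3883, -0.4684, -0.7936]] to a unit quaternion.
-0.2588 + 0.9454i + 0.055j + 0.1903k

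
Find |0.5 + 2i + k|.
2.291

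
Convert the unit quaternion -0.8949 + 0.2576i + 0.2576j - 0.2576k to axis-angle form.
axis = (√3/3, √3/3, -√3/3), θ = 307°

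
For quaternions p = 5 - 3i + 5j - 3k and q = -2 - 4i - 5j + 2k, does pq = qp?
No: pq = 9 - 19i - 17j + 51k ≠ 9 - 9i - 53j - 19k = qp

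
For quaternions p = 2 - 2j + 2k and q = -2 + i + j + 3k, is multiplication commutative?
No: pq = -8 - 6i + 8j + 4k ≠ -8 + 10i + 4j = qp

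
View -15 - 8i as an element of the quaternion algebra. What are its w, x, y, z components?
-15 - 8i + 0j + 0k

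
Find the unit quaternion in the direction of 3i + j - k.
0.9045i + 0.3015j - 0.3015k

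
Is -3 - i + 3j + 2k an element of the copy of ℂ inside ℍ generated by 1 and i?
No. The quaternion -3 - i + 3j + 2k has j-coefficient y = 3 and k-coefficient z = 2, not both zero, so it does not lie in the complex subalgebra spanned by 1 and i.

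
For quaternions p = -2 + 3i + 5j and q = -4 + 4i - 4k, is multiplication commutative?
No: pq = -4 - 40i - 8j - 12k ≠ -4 - 32j + 28k = qp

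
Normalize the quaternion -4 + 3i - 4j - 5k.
-0.4924 + 0.3693i - 0.4924j - 0.6155k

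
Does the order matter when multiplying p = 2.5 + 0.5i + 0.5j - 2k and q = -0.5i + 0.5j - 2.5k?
Yes: pq = -5 - 1.5i + 3.5j - 5.75k ≠ -5 - i - j - 6.75k = qp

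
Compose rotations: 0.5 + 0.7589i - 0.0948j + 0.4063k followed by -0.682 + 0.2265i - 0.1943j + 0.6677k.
-0.8026 - 0.42i + 0.3822j + 0.1827k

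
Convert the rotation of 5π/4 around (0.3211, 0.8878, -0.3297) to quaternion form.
-0.3827 + 0.2967i + 0.8202j - 0.3046k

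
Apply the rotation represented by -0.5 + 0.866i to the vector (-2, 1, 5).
(-2, 3.83, -3.366)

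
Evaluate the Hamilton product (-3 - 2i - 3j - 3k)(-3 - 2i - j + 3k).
11 + 24j - 4k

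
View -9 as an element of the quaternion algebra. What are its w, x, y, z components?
-9 + 0i + 0j + 0k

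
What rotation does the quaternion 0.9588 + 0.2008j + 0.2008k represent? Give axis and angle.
axis = (0, √2/2, √2/2), θ = 33°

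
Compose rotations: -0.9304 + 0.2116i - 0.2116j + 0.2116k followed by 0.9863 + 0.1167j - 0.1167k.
-0.8683 + 0.2087i - 0.342j + 0.2926k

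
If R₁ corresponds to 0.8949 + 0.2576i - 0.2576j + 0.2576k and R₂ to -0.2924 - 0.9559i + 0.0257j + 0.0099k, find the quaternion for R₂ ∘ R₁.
-0.0114 - 0.9216i + 0.3471j + 0.1732k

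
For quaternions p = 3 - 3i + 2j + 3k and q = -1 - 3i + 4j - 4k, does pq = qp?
No: pq = -8 - 26i - 11j - 21k ≠ -8 + 14i + 31j - 9k = qp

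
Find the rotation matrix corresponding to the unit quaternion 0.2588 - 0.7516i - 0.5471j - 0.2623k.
[[0.2638, 0.9582, 0.1111], [0.6866, -0.2674, 0.676], [0.6775, -0.102, -0.7284]]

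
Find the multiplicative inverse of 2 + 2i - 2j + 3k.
0.0952 - 0.0952i + 0.0952j - 0.1429k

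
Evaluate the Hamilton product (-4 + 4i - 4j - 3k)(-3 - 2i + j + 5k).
39 - 21i - 6j - 15k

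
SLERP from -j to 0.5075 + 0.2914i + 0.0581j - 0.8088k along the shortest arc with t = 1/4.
-0.1877 - 0.1078i - 0.9293j + 0.2991k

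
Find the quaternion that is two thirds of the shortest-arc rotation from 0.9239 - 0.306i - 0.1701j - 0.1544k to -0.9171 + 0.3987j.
0.9373 - 0.1047i - 0.3283j - 0.0528k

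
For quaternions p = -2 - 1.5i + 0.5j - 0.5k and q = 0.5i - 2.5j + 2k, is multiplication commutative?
No: pq = 3 - 1.25i + 7.75j - 0.5k ≠ 3 - 0.75i + 2.25j - 7.5k = qp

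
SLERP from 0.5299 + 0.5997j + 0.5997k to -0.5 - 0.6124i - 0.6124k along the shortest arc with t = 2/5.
0.5709 + 0.2744i + 0.3925j + 0.6669k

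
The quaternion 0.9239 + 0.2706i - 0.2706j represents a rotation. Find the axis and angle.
axis = (√2/2, -√2/2, 0), θ = π/4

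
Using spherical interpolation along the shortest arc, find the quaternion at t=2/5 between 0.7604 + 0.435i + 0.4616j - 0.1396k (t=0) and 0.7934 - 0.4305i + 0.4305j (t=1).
0.8576 + 0.092i + 0.4976j - 0.0918k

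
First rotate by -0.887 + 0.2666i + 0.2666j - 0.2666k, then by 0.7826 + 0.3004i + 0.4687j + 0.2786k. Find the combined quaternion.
-0.8249 - 0.257i - 0.0527j - 0.5006k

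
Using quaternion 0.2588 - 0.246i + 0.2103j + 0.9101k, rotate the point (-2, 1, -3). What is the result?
(1.932, -3.043, -1.003)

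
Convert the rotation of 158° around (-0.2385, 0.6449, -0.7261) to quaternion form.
0.1908 - 0.2341i + 0.6331j - 0.7128k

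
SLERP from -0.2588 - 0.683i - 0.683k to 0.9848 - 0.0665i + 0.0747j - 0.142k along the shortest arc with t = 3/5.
-0.9041 - 0.3272i - 0.0577j - 0.2689k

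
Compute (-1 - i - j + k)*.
-1 + i + j - k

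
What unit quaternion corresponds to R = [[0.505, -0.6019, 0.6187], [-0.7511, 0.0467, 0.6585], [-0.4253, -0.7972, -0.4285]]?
0.5299 - 0.6868i + 0.4925j - 0.0704k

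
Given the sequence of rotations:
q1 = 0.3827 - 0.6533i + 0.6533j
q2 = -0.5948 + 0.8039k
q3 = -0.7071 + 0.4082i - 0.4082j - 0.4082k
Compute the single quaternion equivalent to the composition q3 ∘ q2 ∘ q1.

q2 · q1 = -0.2276 - 0.1366i - 0.9138j + 0.3077k
q3 · q2 · q1 = -0.0307 - 0.4949i + 0.6692j - 0.5534k
-0.0307 - 0.4949i + 0.6692j - 0.5534k


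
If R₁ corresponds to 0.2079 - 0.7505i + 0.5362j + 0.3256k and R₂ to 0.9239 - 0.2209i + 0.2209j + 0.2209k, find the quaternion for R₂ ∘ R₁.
-0.1641 - 0.7858i + 0.4475j + 0.3941k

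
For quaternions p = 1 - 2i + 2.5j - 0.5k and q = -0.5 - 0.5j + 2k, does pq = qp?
No: pq = 1.75 + 5.75i + 2.25j + 3.25k ≠ 1.75 - 3.75i - 5.75j + 1.25k = qp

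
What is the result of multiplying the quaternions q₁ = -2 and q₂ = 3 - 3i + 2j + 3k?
-6 + 6i - 4j - 6k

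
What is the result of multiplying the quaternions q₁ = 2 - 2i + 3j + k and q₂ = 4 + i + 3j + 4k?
-3 + 3i + 27j + 3k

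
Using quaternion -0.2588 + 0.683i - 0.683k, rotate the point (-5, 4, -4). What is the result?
(1.983, -6.646, 2.983)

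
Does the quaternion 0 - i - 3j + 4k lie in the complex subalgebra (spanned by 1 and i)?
No. The quaternion -i - 3j + 4k has j-coefficient y = -3 and k-coefficient z = 4, not both zero, so it does not lie in the complex subalgebra spanned by 1 and i.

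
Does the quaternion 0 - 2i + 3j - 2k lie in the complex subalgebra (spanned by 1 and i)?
No. The quaternion -2i + 3j - 2k has j-coefficient y = 3 and k-coefficient z = -2, not both zero, so it does not lie in the complex subalgebra spanned by 1 and i.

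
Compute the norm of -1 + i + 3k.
√11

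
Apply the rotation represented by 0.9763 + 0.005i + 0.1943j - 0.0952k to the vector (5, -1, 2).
(5.101, -1.995, -0.026)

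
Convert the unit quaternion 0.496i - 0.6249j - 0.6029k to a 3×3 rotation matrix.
[[-0.508, -0.6199, -0.5981], [-0.6199, -0.219, 0.7535], [-0.5981, 0.7535, -0.273]]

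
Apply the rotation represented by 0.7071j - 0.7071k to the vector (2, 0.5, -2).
(-2, 2, -0.5)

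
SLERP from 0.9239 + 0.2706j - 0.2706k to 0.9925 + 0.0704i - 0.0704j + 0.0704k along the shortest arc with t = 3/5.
0.9943 + 0.0434i + 0.0687j - 0.0687k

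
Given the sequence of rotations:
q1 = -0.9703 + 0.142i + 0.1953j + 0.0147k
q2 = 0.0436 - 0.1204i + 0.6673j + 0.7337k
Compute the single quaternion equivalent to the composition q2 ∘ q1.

q2 · q1 = -0.1663 - 0.0105i - 0.533j - 0.8295k
-0.1663 - 0.0105i - 0.533j - 0.8295k


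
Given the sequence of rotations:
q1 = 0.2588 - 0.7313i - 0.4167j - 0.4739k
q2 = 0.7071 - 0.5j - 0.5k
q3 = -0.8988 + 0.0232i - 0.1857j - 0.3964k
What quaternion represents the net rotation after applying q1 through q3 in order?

q2 · q1 = -0.2623 - 0.4885i - 0.0584j - 0.8301k
q3 · q2 · q1 = -0.0928 + 0.564i + 0.3141j + 0.758k
-0.0928 + 0.564i + 0.3141j + 0.758k


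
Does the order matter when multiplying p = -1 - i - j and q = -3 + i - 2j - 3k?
Yes: pq = 2 + 5i + 2j + 6k ≠ 2 - i + 8j = qp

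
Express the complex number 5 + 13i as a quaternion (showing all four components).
5 + 13i + 0j + 0k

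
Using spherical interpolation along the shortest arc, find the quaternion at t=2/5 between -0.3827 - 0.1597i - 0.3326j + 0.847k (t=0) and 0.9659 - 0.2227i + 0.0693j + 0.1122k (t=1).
-0.7791 - 0.0017i - 0.279j + 0.5614k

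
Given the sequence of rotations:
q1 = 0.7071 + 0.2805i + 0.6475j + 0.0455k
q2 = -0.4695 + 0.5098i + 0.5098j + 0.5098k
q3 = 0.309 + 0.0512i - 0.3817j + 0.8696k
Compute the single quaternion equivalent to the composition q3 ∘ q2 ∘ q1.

q2 · q1 = -0.8283 - 0.0781i + 0.1763j + 0.5262k
q3 · q2 · q1 = -0.6422 - 0.4207i + 0.2758j - 0.5785k
-0.6422 - 0.4207i + 0.2758j - 0.5785k


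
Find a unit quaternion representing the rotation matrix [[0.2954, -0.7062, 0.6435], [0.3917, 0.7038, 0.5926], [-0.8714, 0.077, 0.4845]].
0.788 - 0.1636i + 0.4806j + 0.3483k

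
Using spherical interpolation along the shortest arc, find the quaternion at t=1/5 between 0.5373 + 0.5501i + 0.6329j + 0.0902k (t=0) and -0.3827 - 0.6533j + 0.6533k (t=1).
0.5462 + 0.4675i + 0.6908j - 0.0763k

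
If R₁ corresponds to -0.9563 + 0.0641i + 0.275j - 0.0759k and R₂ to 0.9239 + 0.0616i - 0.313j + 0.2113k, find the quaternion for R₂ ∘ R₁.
-0.7854 - 0.034i + 0.5716j - 0.2352k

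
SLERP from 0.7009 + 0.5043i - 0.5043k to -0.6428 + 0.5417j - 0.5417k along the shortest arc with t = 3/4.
0.8077 + 0.1748i - 0.4759j + 0.3011k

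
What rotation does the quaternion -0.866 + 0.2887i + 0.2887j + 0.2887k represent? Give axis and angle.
axis = (√3/3, √3/3, √3/3), θ = 5π/3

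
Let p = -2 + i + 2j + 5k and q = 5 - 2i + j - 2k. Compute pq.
34k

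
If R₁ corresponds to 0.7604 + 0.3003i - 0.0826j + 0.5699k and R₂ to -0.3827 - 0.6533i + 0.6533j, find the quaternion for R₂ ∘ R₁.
-0.0409 - 0.2394i + 0.9007j - 0.3603k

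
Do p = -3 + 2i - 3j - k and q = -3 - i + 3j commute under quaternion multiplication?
No: pq = 20 + j + 6k ≠ 20 - 6i - j = qp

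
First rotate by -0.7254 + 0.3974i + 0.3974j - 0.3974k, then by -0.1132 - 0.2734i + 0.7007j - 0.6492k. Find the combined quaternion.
-0.3457 + 0.1329i - 0.9199j + 0.1288k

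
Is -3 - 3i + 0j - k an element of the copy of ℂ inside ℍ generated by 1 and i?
No. The quaternion -3 - 3i - k has j-coefficient y = 0 and k-coefficient z = -1, not both zero, so it does not lie in the complex subalgebra spanned by 1 and i.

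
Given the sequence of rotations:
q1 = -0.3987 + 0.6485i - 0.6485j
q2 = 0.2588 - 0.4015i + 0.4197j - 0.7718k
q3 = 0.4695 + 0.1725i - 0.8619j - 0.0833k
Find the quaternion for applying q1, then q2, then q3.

q2 · q1 = 0.4294 - 0.1726i - 0.8357j + 0.2959k
q3 · q2 · q1 = -0.4643 - 0.3316i - 0.7991j - 0.1898k
-0.4643 - 0.3316i - 0.7991j - 0.1898k


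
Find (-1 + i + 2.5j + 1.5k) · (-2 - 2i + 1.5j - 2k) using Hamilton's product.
3.25 - 7.25i - 7.5j + 5.5k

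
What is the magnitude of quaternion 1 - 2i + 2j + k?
√10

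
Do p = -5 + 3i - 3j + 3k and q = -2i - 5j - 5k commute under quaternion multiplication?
No: pq = 6 + 40i + 34j + 4k ≠ 6 - 20i + 16j + 46k = qp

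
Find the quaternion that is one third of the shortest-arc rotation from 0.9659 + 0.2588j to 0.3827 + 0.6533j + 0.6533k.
0.859 + 0.4444j + 0.2542k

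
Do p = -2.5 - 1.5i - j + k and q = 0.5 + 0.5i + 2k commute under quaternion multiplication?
No: pq = -2.5 - 4i + 3j - 4k ≠ -2.5 - 4j - 5k = qp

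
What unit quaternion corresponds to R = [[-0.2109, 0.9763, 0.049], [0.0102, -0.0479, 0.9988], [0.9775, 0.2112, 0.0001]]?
-0.4305 + 0.4574i + 0.5392j + 0.561k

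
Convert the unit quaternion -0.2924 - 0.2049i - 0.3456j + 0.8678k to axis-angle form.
axis = (-0.2143, -0.3614, 0.9075), θ = 214°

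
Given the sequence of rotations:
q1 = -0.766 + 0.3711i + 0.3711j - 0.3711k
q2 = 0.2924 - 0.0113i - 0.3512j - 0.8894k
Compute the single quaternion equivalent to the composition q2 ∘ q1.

q2 · q1 = -0.4195 + 0.5776i + 0.0433j + 0.6989k
-0.4195 + 0.5776i + 0.0433j + 0.6989k


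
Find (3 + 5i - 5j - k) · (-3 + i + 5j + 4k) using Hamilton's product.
15 - 27i + 9j + 45k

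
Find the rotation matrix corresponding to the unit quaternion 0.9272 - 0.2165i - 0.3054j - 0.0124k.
[[0.8132, 0.1552, -0.561], [0.1092, 0.9059, 0.4091], [0.5717, -0.3939, 0.7197]]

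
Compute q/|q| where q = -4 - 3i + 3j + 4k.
-0.5657 - 0.4243i + 0.4243j + 0.5657k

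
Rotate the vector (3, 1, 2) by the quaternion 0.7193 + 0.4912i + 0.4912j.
(3.448, 0.552, -1.344)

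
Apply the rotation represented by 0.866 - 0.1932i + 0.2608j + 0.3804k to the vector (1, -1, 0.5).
(1.487, 0.189, -0.068)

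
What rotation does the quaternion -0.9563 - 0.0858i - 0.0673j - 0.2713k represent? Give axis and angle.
axis = (-0.2934, -0.2302, -0.9279), θ = 326°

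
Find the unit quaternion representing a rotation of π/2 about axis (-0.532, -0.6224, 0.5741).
0.7071 - 0.3762i - 0.4401j + 0.406k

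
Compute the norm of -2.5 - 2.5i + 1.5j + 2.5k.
√21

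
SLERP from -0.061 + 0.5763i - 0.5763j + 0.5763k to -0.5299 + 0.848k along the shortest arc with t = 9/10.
-0.5014 + 0.0689i - 0.0689j + 0.8597k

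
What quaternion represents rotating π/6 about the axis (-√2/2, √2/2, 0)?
0.9659 - 0.183i + 0.183j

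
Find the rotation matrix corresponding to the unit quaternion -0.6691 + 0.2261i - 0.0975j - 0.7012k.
[[-0.0024, -0.9824, -0.1866], [0.8943, -0.0856, 0.4393], [-0.4476, -0.1658, 0.8787]]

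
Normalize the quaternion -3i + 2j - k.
-0.8018i + 0.5345j - 0.2673k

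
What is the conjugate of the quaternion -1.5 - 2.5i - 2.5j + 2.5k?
-1.5 + 2.5i + 2.5j - 2.5k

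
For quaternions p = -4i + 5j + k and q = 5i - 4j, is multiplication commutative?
No: pq = 40 + 4i + 5j - 9k ≠ 40 - 4i - 5j + 9k = qp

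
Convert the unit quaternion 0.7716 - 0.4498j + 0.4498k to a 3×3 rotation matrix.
[[0.1907, -0.6941, -0.6941], [0.6941, 0.5954, -0.4046], [0.6941, -0.4046, 0.5954]]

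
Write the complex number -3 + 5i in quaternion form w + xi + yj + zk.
-3 + 5i + 0j + 0k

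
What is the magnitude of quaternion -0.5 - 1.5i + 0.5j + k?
1.936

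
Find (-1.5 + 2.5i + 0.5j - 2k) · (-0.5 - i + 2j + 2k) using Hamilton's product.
6.25 + 5.25i - 6.25j + 3.5k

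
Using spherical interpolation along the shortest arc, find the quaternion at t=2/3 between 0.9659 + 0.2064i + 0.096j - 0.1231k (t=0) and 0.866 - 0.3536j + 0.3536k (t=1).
0.9529 + 0.0742i - 0.2127j + 0.203k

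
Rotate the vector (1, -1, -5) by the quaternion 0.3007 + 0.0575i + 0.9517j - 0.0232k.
(-3.784, -0.503, 3.525)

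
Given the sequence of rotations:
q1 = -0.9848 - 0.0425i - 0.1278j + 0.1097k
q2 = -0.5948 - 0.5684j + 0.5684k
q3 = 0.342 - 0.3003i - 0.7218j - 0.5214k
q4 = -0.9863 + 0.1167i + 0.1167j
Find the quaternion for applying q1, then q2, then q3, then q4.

q2 · q1 = 0.4508 + 0.0356i + 0.6116j - 0.6492k
q3 · q2 · q1 = 0.2678 + 0.6643i - 0.3297j - 0.615k
q4 · q3 · q2 · q1 = -0.3032 - 0.6957i + 0.4282j + 0.4906k
-0.3032 - 0.6957i + 0.4282j + 0.4906k


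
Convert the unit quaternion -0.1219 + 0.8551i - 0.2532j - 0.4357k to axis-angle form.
axis = (0.8615, -0.2551, -0.439), θ = 194°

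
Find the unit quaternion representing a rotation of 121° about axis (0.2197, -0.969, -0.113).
0.4924 + 0.1912i - 0.8434j - 0.0984k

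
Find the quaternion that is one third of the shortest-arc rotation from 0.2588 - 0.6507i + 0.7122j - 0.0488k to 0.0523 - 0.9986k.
0.2442 - 0.5506i + 0.6026j - 0.5235k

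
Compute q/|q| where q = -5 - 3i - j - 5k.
-0.6455 - 0.3873i - 0.1291j - 0.6455k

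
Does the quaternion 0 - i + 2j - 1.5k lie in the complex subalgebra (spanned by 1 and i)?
No. The quaternion -i + 2j - 1.5k has j-coefficient y = 2 and k-coefficient z = -1.5, not both zero, so it does not lie in the complex subalgebra spanned by 1 and i.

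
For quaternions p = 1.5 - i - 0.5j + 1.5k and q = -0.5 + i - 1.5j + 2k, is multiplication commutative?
No: pq = -3.5 + 3.25i + 1.5j + 4.25k ≠ -3.5 + 0.75i - 5.5j + 0.25k = qp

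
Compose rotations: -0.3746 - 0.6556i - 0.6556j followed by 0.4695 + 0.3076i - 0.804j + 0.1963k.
-0.5013 - 0.2943i - 0.1353j - 0.8023k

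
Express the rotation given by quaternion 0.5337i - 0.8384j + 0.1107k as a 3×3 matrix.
[[-0.4303, -0.8949, 0.1182], [-0.8949, 0.4058, -0.1856], [0.1182, -0.1856, -0.9755]]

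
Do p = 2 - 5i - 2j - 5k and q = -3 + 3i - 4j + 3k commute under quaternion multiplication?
No: pq = 16 - 5i - 2j + 47k ≠ 16 + 47i - 2j - 5k = qp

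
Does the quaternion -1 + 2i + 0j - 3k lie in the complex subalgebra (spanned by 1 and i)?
No. The quaternion -1 + 2i - 3k has j-coefficient y = 0 and k-coefficient z = -3, not both zero, so it does not lie in the complex subalgebra spanned by 1 and i.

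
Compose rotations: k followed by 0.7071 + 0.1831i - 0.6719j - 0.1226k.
0.1226 - 0.6719i - 0.1831j + 0.7071k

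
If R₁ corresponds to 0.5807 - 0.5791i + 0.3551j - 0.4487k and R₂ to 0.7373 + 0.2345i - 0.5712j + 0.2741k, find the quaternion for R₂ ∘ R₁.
0.8898 - 0.1318i - 0.1234j - 0.4192k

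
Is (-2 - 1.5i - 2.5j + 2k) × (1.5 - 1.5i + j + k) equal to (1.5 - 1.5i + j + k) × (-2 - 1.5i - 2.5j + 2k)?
No: pq = -4.75 - 3.75i - 7.25j - 4.25k ≠ -4.75 + 5.25i - 4.25j + 6.25k = qp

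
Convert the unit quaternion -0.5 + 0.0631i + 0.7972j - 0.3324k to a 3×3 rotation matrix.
[[-0.492, -0.2318, -0.8391], [0.433, 0.7711, -0.4669], [0.7553, -0.5931, -0.279]]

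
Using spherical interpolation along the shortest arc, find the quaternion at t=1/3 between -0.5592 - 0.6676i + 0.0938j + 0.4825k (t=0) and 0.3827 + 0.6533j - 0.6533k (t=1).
-0.5715 - 0.4996i - 0.1911j + 0.6223k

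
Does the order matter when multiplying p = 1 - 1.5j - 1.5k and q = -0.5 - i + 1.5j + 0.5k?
Yes: pq = 2.5 + 0.5i + 3.75j - 0.25k ≠ 2.5 - 2.5i + 0.75j + 2.75k = qp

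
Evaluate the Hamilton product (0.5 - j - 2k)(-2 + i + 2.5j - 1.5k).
-1.5 + 7i + 1.25j + 4.25k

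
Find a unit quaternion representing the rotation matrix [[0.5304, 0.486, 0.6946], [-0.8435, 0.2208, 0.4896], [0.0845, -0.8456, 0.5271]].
0.7547 - 0.4423i + 0.2021j - 0.4404k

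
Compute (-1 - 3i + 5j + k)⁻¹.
-0.0278 + 0.0833i - 0.1389j - 0.0278k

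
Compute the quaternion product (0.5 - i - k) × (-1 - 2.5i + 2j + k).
-2 + 1.75i + 4.5j - 0.5k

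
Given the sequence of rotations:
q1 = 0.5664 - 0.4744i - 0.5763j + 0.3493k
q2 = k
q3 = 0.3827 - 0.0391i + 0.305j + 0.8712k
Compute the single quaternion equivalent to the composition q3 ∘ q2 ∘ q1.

q2 · q1 = -0.3493 + 0.5763i - 0.4744j + 0.5664k
q3 · q2 · q1 = -0.4599 + 0.8203i + 0.2361j - 0.2448k
-0.4599 + 0.8203i + 0.2361j - 0.2448k


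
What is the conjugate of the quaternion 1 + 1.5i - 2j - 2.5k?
1 - 1.5i + 2j + 2.5k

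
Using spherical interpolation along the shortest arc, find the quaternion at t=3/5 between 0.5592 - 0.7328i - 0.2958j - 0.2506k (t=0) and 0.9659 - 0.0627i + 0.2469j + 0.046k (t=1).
0.9178 - 0.3865i + 0.0287j - 0.0864k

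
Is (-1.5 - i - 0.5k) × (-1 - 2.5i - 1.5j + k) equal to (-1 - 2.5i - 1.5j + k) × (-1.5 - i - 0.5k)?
No: pq = -0.5 + 4i + 4.5j + 0.5k ≠ -0.5 + 5.5i - 2.5k = qp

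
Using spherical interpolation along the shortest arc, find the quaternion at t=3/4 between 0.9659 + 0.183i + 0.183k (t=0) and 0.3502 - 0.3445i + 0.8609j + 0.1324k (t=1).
0.6138 - 0.234i + 0.734j + 0.1726k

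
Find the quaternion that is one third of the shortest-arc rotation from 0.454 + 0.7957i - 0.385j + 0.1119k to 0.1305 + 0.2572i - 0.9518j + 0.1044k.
0.3746 + 0.6672i - 0.6327j + 0.1194k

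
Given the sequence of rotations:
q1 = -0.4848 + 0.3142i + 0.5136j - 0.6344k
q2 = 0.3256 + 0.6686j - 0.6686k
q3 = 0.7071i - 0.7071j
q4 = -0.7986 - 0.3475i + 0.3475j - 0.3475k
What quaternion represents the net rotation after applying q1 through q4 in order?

q2 · q1 = -0.9254 + 0.0215i - 0.367j - 0.0925k
q3 · q2 · q1 = -0.2747 - 0.5889i + 0.7198j - 0.2443k
q4 · q3 · q2 · q1 = -0.3203 + 0.731i - 0.5505j + 0.2451k
-0.3203 + 0.731i - 0.5505j + 0.2451k


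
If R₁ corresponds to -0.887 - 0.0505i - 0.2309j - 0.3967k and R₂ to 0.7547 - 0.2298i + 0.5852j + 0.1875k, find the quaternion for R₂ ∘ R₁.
-0.4715 - 0.0231i - 0.794j - 0.3831k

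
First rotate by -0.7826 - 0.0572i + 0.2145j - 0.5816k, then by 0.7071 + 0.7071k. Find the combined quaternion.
-0.1421 - 0.1921i + 0.1112j - 0.9646k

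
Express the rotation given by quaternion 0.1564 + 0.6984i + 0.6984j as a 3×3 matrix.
[[0.0245, 0.9755, 0.2185], [0.9755, 0.0245, -0.2185], [-0.2185, 0.2185, -0.9511]]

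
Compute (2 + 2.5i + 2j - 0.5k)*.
2 - 2.5i - 2j + 0.5k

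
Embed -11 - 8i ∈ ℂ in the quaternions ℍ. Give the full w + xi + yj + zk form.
-11 - 8i + 0j + 0k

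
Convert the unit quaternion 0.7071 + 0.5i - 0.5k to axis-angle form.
axis = (√2/2, 0, -√2/2), θ = π/2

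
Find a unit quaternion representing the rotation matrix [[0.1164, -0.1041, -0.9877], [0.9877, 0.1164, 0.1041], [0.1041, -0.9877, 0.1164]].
0.5808 - 0.47i - 0.47j + 0.47k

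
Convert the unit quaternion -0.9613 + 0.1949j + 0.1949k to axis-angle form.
axis = (0, √2/2, √2/2), θ = 328°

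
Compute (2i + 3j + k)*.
-2i - 3j - k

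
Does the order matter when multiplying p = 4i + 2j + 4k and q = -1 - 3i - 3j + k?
Yes: pq = 14 + 10i - 18j - 10k ≠ 14 - 18i + 14j + 2k = qp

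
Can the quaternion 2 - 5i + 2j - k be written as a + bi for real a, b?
No. The quaternion 2 - 5i + 2j - k has j-coefficient y = 2 and k-coefficient z = -1, not both zero, so it does not lie in the complex subalgebra spanned by 1 and i.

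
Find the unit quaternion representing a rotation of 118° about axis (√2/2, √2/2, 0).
0.515 + 0.6061i + 0.6061j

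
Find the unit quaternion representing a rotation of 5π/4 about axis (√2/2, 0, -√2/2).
-0.3827 + 0.6533i - 0.6533k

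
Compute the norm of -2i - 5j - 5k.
√54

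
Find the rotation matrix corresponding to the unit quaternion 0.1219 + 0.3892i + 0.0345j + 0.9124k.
[[-0.6673, -0.1956, 0.7186], [0.2493, -0.9679, -0.0319], [0.7018, 0.1578, 0.6947]]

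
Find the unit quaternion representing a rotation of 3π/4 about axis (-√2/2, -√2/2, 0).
0.3827 - 0.6533i - 0.6533j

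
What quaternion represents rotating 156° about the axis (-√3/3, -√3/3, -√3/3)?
0.2079 - 0.5647i - 0.5647j - 0.5647k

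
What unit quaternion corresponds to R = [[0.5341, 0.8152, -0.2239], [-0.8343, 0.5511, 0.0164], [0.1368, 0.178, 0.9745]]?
0.8746 + 0.0462i - 0.1031j - 0.4715k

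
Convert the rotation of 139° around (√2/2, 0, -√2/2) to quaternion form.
0.3502 + 0.6623i - 0.6623k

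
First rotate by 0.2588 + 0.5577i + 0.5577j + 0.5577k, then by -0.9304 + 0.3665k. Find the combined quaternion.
-0.4452 - 0.7233i - 0.3145j - 0.424k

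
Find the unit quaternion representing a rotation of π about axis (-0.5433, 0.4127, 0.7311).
-0.5433i + 0.4127j + 0.7311k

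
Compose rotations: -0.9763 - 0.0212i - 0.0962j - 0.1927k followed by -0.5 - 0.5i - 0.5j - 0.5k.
0.3331 + 0.547i + 0.4505j + 0.622k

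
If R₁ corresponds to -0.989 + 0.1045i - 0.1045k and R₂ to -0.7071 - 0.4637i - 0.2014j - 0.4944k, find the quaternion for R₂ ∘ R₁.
0.6961 + 0.4058i + 0.0991j + 0.5839k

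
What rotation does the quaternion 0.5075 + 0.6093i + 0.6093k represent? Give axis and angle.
axis = (√2/2, 0, √2/2), θ = 119°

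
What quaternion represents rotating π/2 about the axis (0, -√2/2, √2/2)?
0.7071 - 0.5j + 0.5k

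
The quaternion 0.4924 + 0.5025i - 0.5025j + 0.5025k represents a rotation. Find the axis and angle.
axis = (√3/3, -√3/3, √3/3), θ = 121°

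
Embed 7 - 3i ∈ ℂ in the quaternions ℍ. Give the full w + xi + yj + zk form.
7 - 3i + 0j + 0k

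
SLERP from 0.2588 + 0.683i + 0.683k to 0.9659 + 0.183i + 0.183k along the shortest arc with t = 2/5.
0.6293 + 0.5495i + 0.5495k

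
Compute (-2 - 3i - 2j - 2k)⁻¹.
-0.0952 + 0.1429i + 0.0952j + 0.0952k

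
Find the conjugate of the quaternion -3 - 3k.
-3 + 3k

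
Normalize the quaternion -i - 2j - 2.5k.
-0.2981i - 0.5963j - 0.7454k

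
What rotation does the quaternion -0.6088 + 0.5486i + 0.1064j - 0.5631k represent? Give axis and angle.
axis = (0.6915, 0.1341, -0.7098), θ = 255°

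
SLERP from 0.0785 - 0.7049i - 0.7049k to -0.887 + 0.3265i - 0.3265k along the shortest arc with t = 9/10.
0.8795 - 0.4251i + 0.2137k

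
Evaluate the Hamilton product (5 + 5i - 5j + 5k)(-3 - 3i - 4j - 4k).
10i - 70k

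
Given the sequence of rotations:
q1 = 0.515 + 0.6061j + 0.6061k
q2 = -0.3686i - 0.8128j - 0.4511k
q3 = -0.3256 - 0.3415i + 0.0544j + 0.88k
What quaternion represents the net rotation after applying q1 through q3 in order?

q2 · q1 = 0.766 - 0.4091i - 0.1952j - 0.4557k
q3 · q2 · q1 = 0.0225 + 0.0186i - 0.4104j + 0.9114k
0.0225 + 0.0186i - 0.4104j + 0.9114k


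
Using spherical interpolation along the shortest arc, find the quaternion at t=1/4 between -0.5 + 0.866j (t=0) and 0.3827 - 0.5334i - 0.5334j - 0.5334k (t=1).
-0.5043 + 0.1501i + 0.837j + 0.1501k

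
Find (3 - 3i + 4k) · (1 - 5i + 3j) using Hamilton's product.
-12 - 30i - 11j - 5k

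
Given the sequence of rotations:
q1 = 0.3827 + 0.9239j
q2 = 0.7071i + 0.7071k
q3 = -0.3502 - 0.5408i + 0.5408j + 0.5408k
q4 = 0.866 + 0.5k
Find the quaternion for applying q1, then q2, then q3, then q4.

q2 · q1 = -0.3827i + 0.9239k
q3 · q2 · q1 = -0.7066 + 0.6337i + 0.2927j - 0.1166k
q4 · q3 · q2 · q1 = -0.5536 + 0.4024i + 0.5703j - 0.4543k
-0.5536 + 0.4024i + 0.5703j - 0.4543k


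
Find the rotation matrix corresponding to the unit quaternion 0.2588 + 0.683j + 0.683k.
[[-0.866, -0.3535, 0.3535], [0.3535, 0.067, 0.933], [-0.3535, 0.933, 0.067]]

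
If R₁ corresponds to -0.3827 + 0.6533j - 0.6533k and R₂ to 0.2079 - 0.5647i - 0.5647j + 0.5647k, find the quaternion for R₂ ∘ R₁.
0.6583 + 0.2161i - 0.017j - 0.7209k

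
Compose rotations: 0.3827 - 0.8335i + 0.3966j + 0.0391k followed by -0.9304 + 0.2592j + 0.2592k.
-0.469 + 0.6828i - 0.4858j + 0.2789k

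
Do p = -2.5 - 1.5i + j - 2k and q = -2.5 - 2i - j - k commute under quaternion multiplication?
No: pq = 2.25 + 5.75i + 2.5j + 11k ≠ 2.25 + 11.75i - 2.5j + 4k = qp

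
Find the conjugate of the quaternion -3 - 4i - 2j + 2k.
-3 + 4i + 2j - 2k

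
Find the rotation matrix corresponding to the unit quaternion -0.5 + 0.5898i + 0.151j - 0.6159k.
[[0.1957, -0.4378, -0.8775], [0.794, -0.4544, 0.4038], [-0.5755, -0.7758, 0.2587]]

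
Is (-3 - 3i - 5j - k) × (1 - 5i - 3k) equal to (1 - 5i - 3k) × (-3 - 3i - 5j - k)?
No: pq = -21 + 27i - 9j - 17k ≠ -21 - 3i - j + 33k = qp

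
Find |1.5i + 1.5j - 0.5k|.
2.179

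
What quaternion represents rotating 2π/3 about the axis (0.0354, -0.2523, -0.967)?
0.5 + 0.0307i - 0.2185j - 0.8374k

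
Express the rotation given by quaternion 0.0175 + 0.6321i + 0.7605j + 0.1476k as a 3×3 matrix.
[[-0.2003, 0.9563, 0.2132], [0.9666, 0.1573, 0.2024], [0.16, 0.2466, -0.9558]]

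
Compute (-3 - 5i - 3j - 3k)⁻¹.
-0.0577 + 0.0962i + 0.0577j + 0.0577k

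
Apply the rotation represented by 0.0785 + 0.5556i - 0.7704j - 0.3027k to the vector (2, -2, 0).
(0.877, -2.206, -1.538)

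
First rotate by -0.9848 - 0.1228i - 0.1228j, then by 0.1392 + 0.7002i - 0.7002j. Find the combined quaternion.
-0.1371 - 0.7067i + 0.6725j - 0.172k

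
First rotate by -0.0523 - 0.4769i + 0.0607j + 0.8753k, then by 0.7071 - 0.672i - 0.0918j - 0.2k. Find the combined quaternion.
-0.1768 - 0.3703i + 0.7313j + 0.5448k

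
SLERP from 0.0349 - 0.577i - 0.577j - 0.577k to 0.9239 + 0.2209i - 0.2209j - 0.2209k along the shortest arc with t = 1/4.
0.354 - 0.432i - 0.5865j - 0.5865k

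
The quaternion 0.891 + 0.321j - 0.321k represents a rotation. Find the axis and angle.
axis = (0, √2/2, -√2/2), θ = 54°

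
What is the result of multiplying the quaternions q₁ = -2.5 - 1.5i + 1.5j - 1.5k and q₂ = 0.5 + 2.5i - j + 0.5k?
4.75 - 7.75i + 0.25j - 4.25k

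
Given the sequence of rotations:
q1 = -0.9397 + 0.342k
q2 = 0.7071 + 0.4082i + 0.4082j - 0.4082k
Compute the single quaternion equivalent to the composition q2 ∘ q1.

q2 · q1 = -0.5249 - 0.244i - 0.5232j + 0.6254k
-0.5249 - 0.244i - 0.5232j + 0.6254k


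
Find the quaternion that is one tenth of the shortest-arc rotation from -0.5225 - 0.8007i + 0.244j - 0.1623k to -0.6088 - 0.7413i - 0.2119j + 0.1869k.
-0.5402 - 0.8075i + 0.1996j - 0.1279k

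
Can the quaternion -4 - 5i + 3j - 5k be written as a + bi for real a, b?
No. The quaternion -4 - 5i + 3j - 5k has j-coefficient y = 3 and k-coefficient z = -5, not both zero, so it does not lie in the complex subalgebra spanned by 1 and i.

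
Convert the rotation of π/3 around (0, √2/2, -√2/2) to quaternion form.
0.866 + 0.3536j - 0.3536k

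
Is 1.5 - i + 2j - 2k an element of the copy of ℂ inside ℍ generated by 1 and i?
No. The quaternion 1.5 - i + 2j - 2k has j-coefficient y = 2 and k-coefficient z = -2, not both zero, so it does not lie in the complex subalgebra spanned by 1 and i.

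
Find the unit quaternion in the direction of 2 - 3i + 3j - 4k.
0.3244 - 0.4867i + 0.4867j - 0.6489k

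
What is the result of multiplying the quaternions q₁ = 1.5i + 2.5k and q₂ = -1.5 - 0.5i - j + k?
-1.75 + 0.25i - 2.75j - 5.25k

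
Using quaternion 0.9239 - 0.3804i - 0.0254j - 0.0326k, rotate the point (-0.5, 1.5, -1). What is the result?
(-0.357, 0.379, -1.797)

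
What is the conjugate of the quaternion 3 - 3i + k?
3 + 3i - k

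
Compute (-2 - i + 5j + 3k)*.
-2 + i - 5j - 3k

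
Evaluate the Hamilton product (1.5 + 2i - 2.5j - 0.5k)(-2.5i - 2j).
-4.75i - 1.75j - 10.25k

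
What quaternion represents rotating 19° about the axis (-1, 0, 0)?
0.9863 - 0.165i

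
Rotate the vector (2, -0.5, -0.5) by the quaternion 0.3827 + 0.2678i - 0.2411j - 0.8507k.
(-1.068, -1.368, -1.22)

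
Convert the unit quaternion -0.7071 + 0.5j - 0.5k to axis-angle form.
axis = (0, √2/2, -√2/2), θ = 3π/2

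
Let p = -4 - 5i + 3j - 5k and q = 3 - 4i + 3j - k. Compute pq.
-46 + 13i + 12j - 14k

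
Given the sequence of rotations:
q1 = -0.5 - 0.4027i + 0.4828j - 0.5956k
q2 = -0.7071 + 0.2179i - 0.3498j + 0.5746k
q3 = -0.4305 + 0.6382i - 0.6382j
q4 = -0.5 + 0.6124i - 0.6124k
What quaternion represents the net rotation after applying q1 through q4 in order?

q2 · q1 = 0.9524 + 0.1067i - 0.2681j + 0.0982k
q3 · q2 · q1 = -0.6492 + 0.4992i - 0.5551j - 0.1453k
q4 · q3 · q2 · q1 = -0.0701 - 0.9871i + 0.0608j + 0.1303k
-0.0701 - 0.9871i + 0.0608j + 0.1303k


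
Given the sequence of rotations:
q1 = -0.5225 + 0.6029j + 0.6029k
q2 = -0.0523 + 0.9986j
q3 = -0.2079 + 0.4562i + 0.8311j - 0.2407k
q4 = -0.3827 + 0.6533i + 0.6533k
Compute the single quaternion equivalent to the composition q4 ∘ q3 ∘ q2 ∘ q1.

q2 · q1 = -0.5747 + 0.6021i - 0.5533j - 0.0315k
q3 · q2 · q1 = 0.2971 - 0.5467i - 0.4932j - 0.6079k
q4 · q3 · q2 · q1 = 0.6406 + 0.7255i + 0.2287j + 0.1045k
0.6406 + 0.7255i + 0.2287j + 0.1045k


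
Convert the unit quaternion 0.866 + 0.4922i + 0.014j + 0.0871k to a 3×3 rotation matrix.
[[0.9844, -0.1371, 0.11], [0.1646, 0.5003, -0.8501], [0.0615, 0.8549, 0.5151]]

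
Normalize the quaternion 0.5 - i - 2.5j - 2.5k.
0.1348 - 0.2697i - 0.6742j - 0.6742k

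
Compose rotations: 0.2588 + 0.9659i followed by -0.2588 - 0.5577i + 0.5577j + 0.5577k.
0.4717 - 0.3943i + 0.683j - 0.3943k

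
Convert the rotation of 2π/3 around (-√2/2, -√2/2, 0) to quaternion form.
0.5 - 0.6124i - 0.6124j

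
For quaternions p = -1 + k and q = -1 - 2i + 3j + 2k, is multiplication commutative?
No: pq = -1 - i - 5j - 3k ≠ -1 + 5i - j - 3k = qp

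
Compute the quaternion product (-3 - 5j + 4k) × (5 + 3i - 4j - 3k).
-23 + 22i - j + 44k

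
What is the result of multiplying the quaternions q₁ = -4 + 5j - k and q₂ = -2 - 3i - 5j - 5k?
28 - 18i + 13j + 37k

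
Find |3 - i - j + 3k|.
√20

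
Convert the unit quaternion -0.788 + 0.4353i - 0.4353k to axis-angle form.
axis = (√2/2, 0, -√2/2), θ = 284°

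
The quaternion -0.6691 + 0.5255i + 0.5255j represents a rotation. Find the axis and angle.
axis = (√2/2, √2/2, 0), θ = 264°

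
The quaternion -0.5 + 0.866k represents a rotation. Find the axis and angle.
axis = (0, 0, 1), θ = 4π/3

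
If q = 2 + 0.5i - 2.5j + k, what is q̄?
2 - 0.5i + 2.5j - k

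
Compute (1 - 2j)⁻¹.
0.2 + 0.4j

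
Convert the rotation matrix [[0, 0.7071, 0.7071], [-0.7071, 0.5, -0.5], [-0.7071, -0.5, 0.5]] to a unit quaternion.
0.7071 + 0.5j - 0.5k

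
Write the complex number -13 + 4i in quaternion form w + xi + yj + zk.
-13 + 4i + 0j + 0k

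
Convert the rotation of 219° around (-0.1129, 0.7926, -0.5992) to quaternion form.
-0.3338 - 0.1064i + 0.7471j - 0.5648k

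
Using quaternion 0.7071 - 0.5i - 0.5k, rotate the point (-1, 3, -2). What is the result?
(0.621, -0.707, -3.621)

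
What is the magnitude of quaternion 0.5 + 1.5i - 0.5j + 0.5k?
√3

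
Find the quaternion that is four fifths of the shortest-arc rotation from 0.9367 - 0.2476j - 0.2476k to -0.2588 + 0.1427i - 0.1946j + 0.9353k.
0.4571 - 0.124i + 0.1077j - 0.8741k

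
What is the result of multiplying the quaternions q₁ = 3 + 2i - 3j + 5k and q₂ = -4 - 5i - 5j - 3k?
-2 + 11i - 22j - 54k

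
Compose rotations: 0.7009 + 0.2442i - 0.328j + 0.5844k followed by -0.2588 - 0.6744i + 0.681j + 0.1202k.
0.1364 - 0.0985i + 0.9857j - 0.0121k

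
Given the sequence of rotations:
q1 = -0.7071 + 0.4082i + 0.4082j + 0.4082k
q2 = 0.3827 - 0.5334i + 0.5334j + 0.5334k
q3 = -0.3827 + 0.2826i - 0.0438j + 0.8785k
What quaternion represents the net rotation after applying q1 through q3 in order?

q2 · q1 = -0.4883 + 0.5334i + 0.2145j - 0.6564k
q3 · q2 · q1 = 0.6222 - 0.5018i + 0.5934j - 0.0938k
0.6222 - 0.5018i + 0.5934j - 0.0938k


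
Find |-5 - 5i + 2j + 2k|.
√58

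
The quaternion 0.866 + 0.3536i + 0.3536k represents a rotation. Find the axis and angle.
axis = (√2/2, 0, √2/2), θ = π/3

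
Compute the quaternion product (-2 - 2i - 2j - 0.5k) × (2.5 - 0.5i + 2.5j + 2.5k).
0.25 - 7.75i - 4.75j - 12.25k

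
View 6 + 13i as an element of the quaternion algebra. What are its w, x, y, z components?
6 + 13i + 0j + 0k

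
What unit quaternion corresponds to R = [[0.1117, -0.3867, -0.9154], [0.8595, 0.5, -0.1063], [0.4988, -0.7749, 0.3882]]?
0.7071 - 0.2364i - 0.5j + 0.4406k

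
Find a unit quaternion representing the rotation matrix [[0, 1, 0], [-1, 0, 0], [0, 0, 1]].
0.7071 - 0.7071k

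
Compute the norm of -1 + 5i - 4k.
√42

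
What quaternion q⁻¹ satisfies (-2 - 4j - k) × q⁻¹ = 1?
-0.0952 + 0.1905j + 0.0476k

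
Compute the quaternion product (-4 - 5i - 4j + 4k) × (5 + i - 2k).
-7 - 21i - 26j + 32k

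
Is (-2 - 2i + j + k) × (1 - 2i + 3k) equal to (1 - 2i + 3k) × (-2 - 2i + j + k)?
No: pq = -9 + 5i + 5j - 3k ≠ -9 - i - 3j - 7k = qp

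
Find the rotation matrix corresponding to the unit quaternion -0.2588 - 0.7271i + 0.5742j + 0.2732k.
[[0.1913, -0.6936, -0.6945], [-0.9764, -0.2066, -0.0626], [-0.1001, 0.6901, -0.7168]]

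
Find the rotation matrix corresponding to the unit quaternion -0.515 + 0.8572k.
[[-0.4696, 0.8829, 0], [-0.8829, -0.4696, 0], [0, 0, 1]]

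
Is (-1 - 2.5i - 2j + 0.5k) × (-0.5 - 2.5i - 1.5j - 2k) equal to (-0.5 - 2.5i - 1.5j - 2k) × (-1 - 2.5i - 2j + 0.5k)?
No: pq = -7.75 + 8.5i - 3.75j + 0.5k ≠ -7.75 - i + 8.75j + 3k = qp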